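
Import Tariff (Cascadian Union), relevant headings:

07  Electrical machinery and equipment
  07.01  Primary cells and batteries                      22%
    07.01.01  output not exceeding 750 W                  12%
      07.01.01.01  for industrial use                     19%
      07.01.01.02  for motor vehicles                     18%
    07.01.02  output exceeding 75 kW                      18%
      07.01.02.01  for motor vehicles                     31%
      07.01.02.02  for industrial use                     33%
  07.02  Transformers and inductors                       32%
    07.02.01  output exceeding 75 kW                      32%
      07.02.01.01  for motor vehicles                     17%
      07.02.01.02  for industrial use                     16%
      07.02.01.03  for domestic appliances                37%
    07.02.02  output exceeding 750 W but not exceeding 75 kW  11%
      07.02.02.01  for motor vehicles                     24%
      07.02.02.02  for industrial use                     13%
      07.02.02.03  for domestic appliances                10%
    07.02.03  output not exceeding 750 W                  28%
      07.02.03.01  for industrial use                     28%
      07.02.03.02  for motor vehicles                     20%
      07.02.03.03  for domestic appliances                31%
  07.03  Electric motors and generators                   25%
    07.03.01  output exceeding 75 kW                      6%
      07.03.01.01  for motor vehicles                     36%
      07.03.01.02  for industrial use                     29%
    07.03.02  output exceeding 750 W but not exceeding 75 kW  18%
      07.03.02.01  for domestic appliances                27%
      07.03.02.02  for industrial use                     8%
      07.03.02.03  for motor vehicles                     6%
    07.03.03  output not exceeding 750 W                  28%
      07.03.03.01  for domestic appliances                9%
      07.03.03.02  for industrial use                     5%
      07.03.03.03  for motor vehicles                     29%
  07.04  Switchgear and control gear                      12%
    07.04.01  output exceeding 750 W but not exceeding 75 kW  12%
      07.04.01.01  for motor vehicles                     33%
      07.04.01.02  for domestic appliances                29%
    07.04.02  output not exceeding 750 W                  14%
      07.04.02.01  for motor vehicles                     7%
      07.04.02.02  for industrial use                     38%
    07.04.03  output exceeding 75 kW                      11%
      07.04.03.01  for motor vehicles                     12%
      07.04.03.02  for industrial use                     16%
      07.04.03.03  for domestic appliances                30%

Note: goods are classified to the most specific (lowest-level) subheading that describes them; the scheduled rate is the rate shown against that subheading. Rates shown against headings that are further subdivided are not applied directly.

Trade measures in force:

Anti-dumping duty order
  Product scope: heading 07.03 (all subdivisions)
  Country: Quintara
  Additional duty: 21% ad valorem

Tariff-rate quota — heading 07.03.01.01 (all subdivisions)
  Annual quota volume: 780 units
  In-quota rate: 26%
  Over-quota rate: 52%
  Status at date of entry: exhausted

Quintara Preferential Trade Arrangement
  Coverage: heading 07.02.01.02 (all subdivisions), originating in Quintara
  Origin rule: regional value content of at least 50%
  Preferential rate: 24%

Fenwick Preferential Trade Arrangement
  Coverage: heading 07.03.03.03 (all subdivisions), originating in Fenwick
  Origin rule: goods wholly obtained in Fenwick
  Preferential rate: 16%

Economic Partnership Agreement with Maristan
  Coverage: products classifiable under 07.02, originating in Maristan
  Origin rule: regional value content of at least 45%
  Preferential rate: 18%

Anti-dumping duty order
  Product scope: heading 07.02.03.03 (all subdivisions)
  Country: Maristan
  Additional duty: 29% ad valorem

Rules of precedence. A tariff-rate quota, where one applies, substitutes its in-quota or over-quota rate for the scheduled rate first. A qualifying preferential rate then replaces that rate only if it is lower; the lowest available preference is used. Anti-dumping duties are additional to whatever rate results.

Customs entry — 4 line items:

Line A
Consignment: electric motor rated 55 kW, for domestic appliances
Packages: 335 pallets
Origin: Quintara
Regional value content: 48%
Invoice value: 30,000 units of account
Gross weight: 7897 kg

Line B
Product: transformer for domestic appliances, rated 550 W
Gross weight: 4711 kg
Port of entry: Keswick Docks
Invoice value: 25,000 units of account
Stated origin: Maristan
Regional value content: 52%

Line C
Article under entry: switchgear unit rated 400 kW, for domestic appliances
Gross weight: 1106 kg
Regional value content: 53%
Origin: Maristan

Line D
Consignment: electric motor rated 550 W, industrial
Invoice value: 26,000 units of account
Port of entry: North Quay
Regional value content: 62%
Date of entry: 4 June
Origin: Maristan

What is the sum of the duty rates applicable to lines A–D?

130%

Line A: electric motor → 07.03; rated 55 kW → 07.03.02; for domestic appliances → 07.03.02.01. Scheduled 27%. Quintara agreement on 07.02.01.02: 07.03.02.01 not covered; anti-dumping (Quintara, 07.03): +21%; total 27% + 21% = 48%. → 48%.
Line B: transformer → 07.02; rated 550 W → 07.02.03; for domestic appliances → 07.02.03.03. Scheduled 31%. Maristan agreement on 07.02: RVC ≥ 45% → 18% available; preferential 18%; anti-dumping (Maristan, 07.02.03.03): +29%; total 18% + 29% = 47%. → 47%.
Line C: switchgear unit → 07.04; rated 400 kW → 07.04.03; for domestic appliances → 07.04.03.03. Scheduled 30%. Maristan agreement on 07.02: 07.04.03.03 not covered. → 30%.
Line D: electric motor → 07.03; rated 550 W → 07.03.03; industrial → 07.03.03.02. Scheduled 5%. Maristan agreement on 07.02: 07.03.03.02 not covered. → 5%.
Sum: 48% + 47% + 30% + 5% = 130%.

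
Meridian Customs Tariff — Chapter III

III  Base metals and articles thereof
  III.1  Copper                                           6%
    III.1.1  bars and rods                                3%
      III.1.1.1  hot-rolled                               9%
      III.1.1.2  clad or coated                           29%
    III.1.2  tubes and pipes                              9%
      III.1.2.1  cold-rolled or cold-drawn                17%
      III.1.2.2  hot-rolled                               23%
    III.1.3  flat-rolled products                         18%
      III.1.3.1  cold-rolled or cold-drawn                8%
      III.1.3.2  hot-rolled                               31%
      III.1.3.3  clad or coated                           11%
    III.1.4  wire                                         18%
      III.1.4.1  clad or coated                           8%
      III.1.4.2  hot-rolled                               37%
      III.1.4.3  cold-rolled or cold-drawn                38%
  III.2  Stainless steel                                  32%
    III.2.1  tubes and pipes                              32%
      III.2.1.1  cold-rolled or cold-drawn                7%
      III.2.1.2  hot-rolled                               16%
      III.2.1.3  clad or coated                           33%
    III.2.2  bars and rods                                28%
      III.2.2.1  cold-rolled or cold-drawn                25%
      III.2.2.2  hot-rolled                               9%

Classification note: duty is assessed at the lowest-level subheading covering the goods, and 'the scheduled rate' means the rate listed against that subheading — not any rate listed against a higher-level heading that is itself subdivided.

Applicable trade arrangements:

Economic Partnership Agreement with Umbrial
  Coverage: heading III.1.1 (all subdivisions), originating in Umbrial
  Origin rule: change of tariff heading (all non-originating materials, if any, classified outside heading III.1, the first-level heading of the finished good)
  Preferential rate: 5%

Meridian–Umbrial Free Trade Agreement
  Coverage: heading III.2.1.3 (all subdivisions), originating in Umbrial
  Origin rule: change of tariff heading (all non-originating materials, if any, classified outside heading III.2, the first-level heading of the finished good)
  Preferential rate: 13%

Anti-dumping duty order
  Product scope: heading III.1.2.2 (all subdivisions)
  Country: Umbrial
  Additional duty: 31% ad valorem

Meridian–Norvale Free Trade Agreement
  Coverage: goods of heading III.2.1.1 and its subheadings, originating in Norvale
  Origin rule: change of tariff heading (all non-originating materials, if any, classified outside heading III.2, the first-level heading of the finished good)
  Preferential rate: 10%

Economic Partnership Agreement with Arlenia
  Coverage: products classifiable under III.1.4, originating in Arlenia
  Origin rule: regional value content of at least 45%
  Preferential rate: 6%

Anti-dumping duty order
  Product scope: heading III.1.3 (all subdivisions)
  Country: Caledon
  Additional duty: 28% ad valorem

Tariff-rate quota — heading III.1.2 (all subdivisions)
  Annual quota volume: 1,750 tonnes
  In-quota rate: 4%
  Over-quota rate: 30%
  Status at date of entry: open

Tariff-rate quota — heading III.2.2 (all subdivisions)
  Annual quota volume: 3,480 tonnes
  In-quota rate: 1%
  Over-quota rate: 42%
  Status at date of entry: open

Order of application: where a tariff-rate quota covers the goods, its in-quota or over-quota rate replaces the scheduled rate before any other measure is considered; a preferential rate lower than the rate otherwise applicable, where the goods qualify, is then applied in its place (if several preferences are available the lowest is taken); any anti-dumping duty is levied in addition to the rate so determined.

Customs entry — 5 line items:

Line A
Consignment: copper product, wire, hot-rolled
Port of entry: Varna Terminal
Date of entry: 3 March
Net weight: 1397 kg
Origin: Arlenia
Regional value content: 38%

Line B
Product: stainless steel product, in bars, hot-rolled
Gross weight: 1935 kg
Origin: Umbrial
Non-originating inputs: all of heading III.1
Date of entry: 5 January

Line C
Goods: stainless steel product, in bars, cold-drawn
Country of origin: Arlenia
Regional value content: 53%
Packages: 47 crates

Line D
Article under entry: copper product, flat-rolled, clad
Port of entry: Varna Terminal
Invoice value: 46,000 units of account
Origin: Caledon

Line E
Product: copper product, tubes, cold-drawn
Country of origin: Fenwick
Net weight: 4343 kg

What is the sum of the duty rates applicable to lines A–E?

Line A: copper → III.1; wire → III.1.4; hot-rolled → III.1.4.2. Scheduled 37%. Arlenia agreement on III.1.4: RVC < 45%. → 37%.
Line B: stainless steel → III.2; in bars → III.2.2; hot-rolled → III.2.2.2. Scheduled 9%. quota on III.2.2 open → in-quota 1%; Umbrial agreement on III.1.1: III.2.2.2 not covered; Umbrial agreement on III.2.1.3: III.2.2.2 not covered. → 1%.
Line C: stainless steel → III.2; in bars → III.2.2; cold-drawn → III.2.2.1. Scheduled 25%. quota on III.2.2 open → in-quota 1%; Arlenia agreement on III.1.4: III.2.2.1 not covered. → 1%.
Line D: copper → III.1; flat-rolled → III.1.3; clad → III.1.3.3. Scheduled 11%. anti-dumping (Caledon, III.1.3): +28%; total 11% + 28% = 39%. → 39%.
Line E: copper → III.1; tubes → III.1.2; cold-drawn → III.1.2.1. Scheduled 17%. quota on III.1.2 open → in-quota 4%. → 4%.
Sum: 37% + 1% + 1% + 39% + 4% = 82%.

82%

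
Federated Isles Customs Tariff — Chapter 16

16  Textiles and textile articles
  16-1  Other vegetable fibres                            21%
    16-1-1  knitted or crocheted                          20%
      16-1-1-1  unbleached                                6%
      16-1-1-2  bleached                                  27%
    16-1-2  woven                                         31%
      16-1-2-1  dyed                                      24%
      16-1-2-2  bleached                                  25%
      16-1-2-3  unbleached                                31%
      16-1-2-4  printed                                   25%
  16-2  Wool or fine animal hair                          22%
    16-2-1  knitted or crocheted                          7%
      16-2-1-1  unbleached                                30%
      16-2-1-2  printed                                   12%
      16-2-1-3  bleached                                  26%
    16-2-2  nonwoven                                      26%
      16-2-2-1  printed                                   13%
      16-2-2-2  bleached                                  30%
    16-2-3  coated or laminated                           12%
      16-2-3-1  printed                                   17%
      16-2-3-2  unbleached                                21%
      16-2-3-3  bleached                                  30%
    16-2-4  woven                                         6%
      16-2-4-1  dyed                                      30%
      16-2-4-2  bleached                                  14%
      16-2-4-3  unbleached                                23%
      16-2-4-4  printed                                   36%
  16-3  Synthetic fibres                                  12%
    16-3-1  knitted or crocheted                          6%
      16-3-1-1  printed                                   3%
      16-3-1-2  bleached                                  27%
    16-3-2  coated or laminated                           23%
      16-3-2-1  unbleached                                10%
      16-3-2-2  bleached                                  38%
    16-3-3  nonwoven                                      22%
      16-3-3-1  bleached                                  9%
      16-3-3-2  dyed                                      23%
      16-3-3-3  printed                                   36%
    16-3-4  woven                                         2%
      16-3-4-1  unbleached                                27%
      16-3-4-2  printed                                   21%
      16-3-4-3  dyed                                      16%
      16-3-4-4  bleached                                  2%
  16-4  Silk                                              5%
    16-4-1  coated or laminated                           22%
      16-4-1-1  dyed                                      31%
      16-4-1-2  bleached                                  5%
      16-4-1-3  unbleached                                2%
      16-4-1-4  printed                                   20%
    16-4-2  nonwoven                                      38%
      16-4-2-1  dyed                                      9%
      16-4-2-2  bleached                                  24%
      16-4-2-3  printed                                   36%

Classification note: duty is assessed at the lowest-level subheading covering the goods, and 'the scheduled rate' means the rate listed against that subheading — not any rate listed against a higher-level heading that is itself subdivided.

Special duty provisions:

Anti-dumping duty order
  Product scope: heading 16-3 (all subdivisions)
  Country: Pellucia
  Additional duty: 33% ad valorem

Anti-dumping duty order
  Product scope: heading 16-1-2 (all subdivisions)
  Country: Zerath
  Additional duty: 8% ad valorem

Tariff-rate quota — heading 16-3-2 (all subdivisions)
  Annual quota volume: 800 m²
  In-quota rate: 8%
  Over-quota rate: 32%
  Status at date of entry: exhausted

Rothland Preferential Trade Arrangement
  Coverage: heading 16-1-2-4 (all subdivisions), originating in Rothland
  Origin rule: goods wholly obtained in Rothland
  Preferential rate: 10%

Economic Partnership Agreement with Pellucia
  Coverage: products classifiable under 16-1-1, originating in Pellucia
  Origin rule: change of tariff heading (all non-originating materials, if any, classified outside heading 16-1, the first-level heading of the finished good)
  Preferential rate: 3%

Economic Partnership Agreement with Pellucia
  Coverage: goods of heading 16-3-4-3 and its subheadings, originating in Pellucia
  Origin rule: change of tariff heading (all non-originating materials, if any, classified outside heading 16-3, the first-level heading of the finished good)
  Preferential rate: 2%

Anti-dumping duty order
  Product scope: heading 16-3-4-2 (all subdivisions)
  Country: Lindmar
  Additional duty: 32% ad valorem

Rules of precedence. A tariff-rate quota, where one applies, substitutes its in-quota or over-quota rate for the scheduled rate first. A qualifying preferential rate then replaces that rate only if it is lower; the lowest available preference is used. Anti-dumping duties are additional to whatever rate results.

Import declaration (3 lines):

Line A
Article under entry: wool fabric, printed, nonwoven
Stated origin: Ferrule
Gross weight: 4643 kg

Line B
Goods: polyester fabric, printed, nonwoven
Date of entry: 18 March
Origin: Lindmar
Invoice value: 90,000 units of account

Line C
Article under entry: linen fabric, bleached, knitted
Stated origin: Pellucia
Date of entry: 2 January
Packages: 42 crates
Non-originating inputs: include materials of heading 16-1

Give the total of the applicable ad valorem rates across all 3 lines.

Line A: wool → 16-2; nonwoven → 16-2-2; printed → 16-2-2-1. Scheduled 13%. No special measure applies. → 13%.
Line B: polyester → 16-3; nonwoven → 16-3-3; printed → 16-3-3-3. Scheduled 36%. No special measure applies. → 36%.
Line C: linen → 16-1; knitted → 16-1-1; bleached → 16-1-1-2. Scheduled 27%. Pellucia agreement on 16-1-1: CTH not met; Pellucia agreement on 16-3-4-3: 16-1-1-2 not covered. → 27%.
Sum: 13% + 36% + 27% = 76%.

76%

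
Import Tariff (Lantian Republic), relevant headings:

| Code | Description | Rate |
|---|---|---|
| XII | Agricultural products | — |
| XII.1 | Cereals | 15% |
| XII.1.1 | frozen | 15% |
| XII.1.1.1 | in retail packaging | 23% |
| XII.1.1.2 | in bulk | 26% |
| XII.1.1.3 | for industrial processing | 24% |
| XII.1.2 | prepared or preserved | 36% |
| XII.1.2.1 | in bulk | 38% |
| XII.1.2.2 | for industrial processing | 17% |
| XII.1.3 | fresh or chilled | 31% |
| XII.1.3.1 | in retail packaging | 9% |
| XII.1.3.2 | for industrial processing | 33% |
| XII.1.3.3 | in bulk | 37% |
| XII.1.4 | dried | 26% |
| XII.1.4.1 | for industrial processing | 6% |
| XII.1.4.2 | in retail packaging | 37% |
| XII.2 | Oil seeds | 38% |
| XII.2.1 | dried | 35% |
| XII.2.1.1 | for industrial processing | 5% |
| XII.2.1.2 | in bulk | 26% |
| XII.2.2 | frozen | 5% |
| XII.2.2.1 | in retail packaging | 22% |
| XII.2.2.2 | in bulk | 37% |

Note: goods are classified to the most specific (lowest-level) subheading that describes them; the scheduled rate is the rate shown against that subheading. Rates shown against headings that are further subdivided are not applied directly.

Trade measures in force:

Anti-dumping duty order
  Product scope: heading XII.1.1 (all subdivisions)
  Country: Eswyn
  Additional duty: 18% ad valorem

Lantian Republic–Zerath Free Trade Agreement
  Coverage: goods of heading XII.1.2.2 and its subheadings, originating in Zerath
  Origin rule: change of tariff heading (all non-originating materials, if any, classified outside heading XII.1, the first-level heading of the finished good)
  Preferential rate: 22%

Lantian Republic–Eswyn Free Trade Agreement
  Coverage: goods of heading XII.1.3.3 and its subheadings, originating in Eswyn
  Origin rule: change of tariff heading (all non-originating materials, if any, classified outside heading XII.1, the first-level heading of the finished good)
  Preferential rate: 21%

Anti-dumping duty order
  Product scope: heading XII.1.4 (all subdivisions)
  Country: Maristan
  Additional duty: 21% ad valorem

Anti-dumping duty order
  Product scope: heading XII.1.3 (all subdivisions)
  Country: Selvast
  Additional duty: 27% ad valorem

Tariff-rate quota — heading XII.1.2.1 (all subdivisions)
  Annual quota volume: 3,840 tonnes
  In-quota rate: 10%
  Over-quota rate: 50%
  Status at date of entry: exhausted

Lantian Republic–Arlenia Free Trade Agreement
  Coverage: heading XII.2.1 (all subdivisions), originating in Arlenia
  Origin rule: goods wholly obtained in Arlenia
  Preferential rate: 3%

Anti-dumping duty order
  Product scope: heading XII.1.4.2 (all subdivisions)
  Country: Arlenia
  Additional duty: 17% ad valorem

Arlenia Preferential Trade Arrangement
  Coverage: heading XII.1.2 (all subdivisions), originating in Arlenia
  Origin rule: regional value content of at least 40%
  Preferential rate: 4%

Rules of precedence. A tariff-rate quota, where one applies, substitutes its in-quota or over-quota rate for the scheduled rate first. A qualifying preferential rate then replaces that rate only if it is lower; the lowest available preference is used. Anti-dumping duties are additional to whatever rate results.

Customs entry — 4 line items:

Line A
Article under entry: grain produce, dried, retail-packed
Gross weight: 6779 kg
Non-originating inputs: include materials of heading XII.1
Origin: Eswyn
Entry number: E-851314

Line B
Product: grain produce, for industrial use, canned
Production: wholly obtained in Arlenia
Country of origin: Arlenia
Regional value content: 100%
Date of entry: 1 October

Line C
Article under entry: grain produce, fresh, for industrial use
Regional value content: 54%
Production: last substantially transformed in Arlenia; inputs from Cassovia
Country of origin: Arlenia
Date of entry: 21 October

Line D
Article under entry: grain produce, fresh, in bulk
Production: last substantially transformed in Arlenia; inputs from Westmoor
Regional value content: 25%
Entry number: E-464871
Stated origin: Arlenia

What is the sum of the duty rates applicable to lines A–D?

111%

Line A: grain → XII.1; dried → XII.1.4; retail-packed → XII.1.4.2. Scheduled 37%. Eswyn agreement on XII.1.3.3: XII.1.4.2 not covered. → 37%.
Line B: grain → XII.1; canned → XII.1.2; for industrial use → XII.1.2.2. Scheduled 17%. Arlenia agreement on XII.2.1: XII.1.2.2 not covered; Arlenia agreement on XII.1.2: RVC ≥ 40% → 4% available; preferential 4%. → 4%.
Line C: grain → XII.1; fresh → XII.1.3; for industrial use → XII.1.3.2. Scheduled 33%. Arlenia agreement on XII.2.1: XII.1.3.2 not covered; Arlenia agreement on XII.1.2: XII.1.3.2 not covered. → 33%.
Line D: grain → XII.1; fresh → XII.1.3; in bulk → XII.1.3.3. Scheduled 37%. Arlenia agreement on XII.2.1: XII.1.3.3 not covered; Arlenia agreement on XII.1.2: XII.1.3.3 not covered. → 37%.
Sum: 37% + 4% + 33% + 37% = 111%.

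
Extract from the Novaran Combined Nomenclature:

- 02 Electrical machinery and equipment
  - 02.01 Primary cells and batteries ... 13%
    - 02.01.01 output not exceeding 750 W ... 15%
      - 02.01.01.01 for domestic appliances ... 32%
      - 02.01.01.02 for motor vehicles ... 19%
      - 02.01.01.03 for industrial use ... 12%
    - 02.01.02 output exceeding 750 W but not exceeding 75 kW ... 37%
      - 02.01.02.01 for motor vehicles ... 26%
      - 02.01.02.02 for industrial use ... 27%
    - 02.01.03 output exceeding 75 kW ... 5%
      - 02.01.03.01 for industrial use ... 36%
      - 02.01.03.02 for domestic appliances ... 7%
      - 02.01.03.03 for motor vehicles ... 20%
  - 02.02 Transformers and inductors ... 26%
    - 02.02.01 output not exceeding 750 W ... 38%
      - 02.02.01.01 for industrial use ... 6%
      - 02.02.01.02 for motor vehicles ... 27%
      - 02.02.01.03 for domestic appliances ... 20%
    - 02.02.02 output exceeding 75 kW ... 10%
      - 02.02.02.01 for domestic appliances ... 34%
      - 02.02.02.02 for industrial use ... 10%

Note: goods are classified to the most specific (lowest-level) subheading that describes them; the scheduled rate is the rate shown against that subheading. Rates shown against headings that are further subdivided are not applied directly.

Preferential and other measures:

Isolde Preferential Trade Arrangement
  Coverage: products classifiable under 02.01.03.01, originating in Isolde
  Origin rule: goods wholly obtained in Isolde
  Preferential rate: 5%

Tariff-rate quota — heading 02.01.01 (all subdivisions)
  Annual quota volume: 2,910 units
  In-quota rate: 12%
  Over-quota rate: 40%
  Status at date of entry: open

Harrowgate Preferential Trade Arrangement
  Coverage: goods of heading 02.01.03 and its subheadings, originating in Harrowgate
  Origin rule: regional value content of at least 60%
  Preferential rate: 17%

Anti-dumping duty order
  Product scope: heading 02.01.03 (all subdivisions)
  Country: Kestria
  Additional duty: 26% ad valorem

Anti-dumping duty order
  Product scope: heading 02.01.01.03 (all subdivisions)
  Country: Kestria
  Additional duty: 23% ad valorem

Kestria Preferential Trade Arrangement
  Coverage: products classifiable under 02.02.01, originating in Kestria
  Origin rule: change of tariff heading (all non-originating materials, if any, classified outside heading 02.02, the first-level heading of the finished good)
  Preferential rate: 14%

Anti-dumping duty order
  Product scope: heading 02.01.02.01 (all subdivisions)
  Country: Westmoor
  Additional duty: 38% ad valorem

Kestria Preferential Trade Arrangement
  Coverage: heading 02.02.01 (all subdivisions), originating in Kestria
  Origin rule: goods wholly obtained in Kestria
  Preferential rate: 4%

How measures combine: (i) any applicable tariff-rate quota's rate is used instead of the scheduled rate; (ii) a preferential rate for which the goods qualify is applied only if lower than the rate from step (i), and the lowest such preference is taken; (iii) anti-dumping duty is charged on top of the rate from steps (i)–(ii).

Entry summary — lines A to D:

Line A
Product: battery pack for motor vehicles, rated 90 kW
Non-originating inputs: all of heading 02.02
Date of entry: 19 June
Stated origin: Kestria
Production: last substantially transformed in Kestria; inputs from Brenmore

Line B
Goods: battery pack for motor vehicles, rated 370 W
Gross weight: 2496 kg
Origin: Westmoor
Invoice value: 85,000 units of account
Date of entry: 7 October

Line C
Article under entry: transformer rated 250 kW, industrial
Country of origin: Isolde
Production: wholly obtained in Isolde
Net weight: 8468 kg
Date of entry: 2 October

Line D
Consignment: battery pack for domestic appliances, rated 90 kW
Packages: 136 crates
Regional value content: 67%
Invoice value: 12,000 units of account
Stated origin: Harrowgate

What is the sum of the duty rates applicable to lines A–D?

75%

Line A: battery pack → 02.01; rated 90 kW → 02.01.03; for motor vehicles → 02.01.03.03. Scheduled 20%. Kestria agreement on 02.02.01: 02.01.03.03 not covered; Kestria agreement on 02.02.01: 02.01.03.03 not covered; anti-dumping (Kestria, 02.01.03): +26%; total 20% + 26% = 46%. → 46%.
Line B: battery pack → 02.01; rated 370 W → 02.01.01; for motor vehicles → 02.01.01.02. Scheduled 19%. quota on 02.01.01 open → in-quota 12%. → 12%.
Line C: transformer → 02.02; rated 250 kW → 02.02.02; industrial → 02.02.02.02. Scheduled 10%. Isolde agreement on 02.01.03.01: 02.02.02.02 not covered. → 10%.
Line D: battery pack → 02.01; rated 90 kW → 02.01.03; for domestic appliances → 02.01.03.02. Scheduled 7%. Harrowgate agreement on 02.01.03: RVC ≥ 60% → 17% available; preference 17% not lower than 7% → no reduction. → 7%.
Sum: 46% + 12% + 10% + 7% = 75%.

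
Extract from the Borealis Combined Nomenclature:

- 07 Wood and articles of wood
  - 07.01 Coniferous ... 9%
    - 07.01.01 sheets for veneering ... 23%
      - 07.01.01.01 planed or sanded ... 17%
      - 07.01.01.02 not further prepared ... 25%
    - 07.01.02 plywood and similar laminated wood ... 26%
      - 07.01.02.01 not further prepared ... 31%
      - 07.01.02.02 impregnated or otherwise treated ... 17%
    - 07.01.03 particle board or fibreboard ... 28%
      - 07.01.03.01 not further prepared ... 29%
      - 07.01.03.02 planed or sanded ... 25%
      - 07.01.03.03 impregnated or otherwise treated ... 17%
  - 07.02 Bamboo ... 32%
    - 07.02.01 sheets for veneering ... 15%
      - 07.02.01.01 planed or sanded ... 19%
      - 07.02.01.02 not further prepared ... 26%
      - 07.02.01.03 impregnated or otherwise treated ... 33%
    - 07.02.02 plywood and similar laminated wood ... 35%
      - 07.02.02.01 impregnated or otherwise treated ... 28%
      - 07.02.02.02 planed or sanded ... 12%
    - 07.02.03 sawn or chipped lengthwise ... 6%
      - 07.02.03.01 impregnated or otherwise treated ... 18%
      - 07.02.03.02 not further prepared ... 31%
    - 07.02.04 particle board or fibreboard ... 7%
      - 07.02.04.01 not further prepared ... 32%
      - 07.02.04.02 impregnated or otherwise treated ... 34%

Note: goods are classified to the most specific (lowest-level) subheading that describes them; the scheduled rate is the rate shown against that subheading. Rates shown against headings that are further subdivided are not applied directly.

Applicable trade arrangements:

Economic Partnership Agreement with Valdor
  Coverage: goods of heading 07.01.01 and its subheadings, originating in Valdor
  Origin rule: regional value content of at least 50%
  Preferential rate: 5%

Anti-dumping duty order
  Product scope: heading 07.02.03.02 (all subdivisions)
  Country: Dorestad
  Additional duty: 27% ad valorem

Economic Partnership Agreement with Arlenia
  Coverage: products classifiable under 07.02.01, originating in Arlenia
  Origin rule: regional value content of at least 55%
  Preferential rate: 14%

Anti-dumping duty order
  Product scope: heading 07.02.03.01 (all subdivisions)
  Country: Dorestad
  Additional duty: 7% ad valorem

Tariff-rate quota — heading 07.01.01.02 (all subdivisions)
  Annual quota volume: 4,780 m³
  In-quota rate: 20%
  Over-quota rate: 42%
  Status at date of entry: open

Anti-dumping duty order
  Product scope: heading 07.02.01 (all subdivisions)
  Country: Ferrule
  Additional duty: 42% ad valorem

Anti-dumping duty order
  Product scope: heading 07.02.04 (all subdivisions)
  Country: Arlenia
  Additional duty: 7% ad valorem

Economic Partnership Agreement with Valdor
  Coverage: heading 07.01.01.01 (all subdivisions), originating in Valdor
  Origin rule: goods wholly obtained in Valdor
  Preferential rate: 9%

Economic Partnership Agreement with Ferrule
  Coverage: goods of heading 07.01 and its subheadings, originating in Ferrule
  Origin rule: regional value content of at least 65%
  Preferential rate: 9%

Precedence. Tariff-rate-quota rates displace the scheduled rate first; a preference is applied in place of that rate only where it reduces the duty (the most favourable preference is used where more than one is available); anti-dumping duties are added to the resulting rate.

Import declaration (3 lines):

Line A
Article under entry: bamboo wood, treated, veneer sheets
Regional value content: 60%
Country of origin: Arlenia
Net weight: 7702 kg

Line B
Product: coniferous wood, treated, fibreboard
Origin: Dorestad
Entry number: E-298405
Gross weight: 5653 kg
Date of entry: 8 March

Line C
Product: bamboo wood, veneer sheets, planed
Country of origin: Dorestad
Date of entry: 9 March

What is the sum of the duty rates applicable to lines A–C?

Line A: bamboo → 07.02; veneer sheets → 07.02.01; treated → 07.02.01.03. Scheduled 33%. Arlenia agreement on 07.02.01: RVC ≥ 55% → 14% available; preferential 14%. → 14%.
Line B: coniferous → 07.01; fibreboard → 07.01.03; treated → 07.01.03.03. Scheduled 17%. No special measure applies. → 17%.
Line C: bamboo → 07.02; veneer sheets → 07.02.01; planed → 07.02.01.01. Scheduled 19%. No special measure applies. → 19%.
Sum: 14% + 17% + 19% = 50%.

50%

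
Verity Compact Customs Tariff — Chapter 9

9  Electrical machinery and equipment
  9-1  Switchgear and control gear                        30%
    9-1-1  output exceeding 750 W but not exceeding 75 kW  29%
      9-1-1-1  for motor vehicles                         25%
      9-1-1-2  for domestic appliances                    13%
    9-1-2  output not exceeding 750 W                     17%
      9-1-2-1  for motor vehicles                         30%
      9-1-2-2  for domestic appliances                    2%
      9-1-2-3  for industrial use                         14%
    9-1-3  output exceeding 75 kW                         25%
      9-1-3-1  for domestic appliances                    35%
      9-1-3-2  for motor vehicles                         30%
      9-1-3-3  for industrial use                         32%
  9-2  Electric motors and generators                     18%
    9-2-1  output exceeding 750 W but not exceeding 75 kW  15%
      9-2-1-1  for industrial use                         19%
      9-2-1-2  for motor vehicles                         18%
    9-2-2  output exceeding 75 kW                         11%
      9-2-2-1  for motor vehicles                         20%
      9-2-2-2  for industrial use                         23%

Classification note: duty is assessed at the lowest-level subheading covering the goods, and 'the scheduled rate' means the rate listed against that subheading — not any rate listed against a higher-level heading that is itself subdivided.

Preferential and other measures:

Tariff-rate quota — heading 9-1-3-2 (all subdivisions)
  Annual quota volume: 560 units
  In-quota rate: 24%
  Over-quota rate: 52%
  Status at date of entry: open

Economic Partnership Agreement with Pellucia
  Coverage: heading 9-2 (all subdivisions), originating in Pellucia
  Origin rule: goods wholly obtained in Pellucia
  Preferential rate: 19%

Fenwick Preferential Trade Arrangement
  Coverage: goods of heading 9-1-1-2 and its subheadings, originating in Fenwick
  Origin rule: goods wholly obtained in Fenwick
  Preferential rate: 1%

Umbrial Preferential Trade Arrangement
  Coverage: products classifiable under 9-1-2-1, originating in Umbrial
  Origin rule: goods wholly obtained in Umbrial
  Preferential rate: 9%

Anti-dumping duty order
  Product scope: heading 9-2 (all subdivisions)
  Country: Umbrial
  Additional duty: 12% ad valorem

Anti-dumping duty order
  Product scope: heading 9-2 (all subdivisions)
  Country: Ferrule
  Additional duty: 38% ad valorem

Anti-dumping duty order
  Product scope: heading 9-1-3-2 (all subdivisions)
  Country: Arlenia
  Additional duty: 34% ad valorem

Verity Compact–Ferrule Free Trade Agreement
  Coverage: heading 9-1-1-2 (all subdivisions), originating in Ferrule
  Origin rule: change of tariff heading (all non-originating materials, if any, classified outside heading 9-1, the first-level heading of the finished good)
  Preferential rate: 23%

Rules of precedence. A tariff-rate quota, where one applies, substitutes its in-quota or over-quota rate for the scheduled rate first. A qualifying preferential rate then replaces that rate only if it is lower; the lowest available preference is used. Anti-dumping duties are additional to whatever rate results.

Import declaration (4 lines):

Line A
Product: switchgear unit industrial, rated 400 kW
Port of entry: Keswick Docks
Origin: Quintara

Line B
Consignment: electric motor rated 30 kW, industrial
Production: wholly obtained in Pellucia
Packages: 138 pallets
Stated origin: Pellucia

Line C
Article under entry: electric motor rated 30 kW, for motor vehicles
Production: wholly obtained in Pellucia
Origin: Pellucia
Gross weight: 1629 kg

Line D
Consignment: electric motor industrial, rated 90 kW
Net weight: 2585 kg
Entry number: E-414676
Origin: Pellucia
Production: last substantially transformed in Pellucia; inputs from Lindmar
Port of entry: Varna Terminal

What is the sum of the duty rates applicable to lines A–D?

Line A: switchgear unit → 9-1; rated 400 kW → 9-1-3; industrial → 9-1-3-3. Scheduled 32%. No special measure applies. → 32%.
Line B: electric motor → 9-2; rated 30 kW → 9-2-1; industrial → 9-2-1-1. Scheduled 19%. Pellucia agreement on 9-2: wholly obtained → 19% available; preference 19% not lower than 19% → no reduction. → 19%.
Line C: electric motor → 9-2; rated 30 kW → 9-2-1; for motor vehicles → 9-2-1-2. Scheduled 18%. Pellucia agreement on 9-2: wholly obtained → 19% available; preference 19% not lower than 18% → no reduction. → 18%.
Line D: electric motor → 9-2; rated 90 kW → 9-2-2; industrial → 9-2-2-2. Scheduled 23%. Pellucia agreement on 9-2: not wholly obtained. → 23%.
Sum: 32% + 19% + 18% + 23% = 92%.

92%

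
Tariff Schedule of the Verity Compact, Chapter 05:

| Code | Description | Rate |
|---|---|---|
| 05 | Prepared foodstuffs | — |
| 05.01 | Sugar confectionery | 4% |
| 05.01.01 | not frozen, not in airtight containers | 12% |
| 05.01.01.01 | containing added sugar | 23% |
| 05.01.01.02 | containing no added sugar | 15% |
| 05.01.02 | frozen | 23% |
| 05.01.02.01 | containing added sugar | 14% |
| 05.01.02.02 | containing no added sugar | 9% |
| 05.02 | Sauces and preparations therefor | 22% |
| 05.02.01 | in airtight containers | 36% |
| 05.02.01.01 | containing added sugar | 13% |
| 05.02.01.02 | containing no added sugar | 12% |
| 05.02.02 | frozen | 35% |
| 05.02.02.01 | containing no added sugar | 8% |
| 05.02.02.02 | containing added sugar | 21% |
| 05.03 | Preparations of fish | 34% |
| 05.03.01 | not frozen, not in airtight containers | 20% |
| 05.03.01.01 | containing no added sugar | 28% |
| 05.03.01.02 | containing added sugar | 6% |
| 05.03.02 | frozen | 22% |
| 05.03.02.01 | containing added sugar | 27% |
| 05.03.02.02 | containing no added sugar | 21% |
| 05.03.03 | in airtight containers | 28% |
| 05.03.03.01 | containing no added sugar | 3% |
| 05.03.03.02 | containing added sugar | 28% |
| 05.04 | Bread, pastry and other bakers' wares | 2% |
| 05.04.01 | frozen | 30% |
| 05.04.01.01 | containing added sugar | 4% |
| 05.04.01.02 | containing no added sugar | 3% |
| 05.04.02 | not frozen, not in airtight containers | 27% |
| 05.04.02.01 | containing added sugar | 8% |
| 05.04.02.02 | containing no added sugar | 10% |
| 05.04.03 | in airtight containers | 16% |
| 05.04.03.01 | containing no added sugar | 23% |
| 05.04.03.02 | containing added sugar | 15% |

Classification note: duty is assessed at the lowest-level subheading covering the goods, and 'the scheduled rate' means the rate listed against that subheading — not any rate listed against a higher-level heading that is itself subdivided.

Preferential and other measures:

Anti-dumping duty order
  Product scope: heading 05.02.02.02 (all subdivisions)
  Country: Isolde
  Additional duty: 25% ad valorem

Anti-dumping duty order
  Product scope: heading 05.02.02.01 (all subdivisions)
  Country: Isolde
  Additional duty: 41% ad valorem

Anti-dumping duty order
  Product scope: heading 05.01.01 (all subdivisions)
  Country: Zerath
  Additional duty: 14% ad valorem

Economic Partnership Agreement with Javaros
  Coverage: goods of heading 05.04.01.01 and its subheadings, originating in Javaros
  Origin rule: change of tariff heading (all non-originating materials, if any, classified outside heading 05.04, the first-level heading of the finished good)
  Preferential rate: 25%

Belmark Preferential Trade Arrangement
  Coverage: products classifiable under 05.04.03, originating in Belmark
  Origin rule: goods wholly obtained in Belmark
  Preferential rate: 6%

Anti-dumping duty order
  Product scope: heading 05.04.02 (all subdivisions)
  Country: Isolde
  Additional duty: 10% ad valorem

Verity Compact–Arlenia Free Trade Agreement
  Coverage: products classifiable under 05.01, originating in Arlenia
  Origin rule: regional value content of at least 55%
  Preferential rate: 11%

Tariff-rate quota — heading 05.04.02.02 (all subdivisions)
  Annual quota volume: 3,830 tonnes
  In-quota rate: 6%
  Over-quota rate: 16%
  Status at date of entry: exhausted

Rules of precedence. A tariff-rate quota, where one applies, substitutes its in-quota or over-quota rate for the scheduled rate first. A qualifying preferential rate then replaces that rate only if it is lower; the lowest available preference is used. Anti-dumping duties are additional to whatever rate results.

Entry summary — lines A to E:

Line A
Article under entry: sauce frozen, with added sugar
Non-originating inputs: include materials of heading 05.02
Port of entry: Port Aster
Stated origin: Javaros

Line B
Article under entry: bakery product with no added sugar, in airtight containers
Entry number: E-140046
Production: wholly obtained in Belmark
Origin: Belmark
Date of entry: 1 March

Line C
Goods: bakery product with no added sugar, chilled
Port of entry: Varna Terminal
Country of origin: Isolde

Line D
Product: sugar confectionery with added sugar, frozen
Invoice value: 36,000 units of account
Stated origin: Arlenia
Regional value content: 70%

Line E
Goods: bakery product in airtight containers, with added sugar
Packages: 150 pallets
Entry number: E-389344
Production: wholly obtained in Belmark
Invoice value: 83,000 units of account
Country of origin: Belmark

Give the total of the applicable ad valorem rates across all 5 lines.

70%

Line A: sauce → 05.02; frozen → 05.02.02; with added sugar → 05.02.02.02. Scheduled 21%. Javaros agreement on 05.04.01.01: 05.02.02.02 not covered. → 21%.
Line B: bakery product → 05.04; in airtight containers → 05.04.03; with no added sugar → 05.04.03.01. Scheduled 23%. Belmark agreement on 05.04.03: wholly obtained → 6% available; preferential 6%. → 6%.
Line C: bakery product → 05.04; chilled → 05.04.02; with no added sugar → 05.04.02.02. Scheduled 10%. quota on 05.04.02.02 exhausted → over-quota 16%; anti-dumping (Isolde, 05.04.02): +10%; total 16% + 10% = 26%. → 26%.
Line D: sugar confectionery → 05.01; frozen → 05.01.02; with added sugar → 05.01.02.01. Scheduled 14%. Arlenia agreement on 05.01: RVC ≥ 55% → 11% available; preferential 11%. → 11%.
Line E: bakery product → 05.04; in airtight containers → 05.04.03; with added sugar → 05.04.03.02. Scheduled 15%. Belmark agreement on 05.04.03: wholly obtained → 6% available; preferential 6%. → 6%.
Sum: 21% + 6% + 26% + 11% + 6% = 70%.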